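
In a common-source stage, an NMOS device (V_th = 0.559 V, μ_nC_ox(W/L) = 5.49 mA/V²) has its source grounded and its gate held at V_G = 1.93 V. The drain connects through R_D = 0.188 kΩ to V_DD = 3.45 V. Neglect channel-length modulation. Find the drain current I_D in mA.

I_D = 5.16 mA

V_GS = V_G = 1.93 V, so V_ov = 1.93 − 0.559 = 1.37 V.
Assume saturation: I_D = ½ k_n V_ov² = 0.5 × 5.49 × 1.37² = 5.16 mA, giving V_DS = V_DD − I_D R_D = 3.45 − 5.16 × 0.188 = 2.48 V.
V_DS = 2.48 V ≥ V_ov = 1.37 V, confirming saturation.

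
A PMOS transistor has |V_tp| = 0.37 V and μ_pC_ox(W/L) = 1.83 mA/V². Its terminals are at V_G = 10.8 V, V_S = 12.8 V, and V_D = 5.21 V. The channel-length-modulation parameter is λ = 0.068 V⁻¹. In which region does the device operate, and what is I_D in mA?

V_SG = V_S − V_G = 12.8 − 10.8 = 2 V; V_SD = V_S − V_D = 12.8 − 5.21 = 7.59 V.
V_ov = V_SG − |V_tp| = 2 − 0.37 = 1.63 V.
Since V_SD = 7.59 V ≥ V_ov = 1.63 V, the device is in saturation.
I_D = ½ k_p V_ov² (1 + λ V_SD) = 0.5 × 1.83 × 1.63² × (1 + 0.068 × 7.59) = 3.69 mA.

Saturation; I_D = 3.69 mA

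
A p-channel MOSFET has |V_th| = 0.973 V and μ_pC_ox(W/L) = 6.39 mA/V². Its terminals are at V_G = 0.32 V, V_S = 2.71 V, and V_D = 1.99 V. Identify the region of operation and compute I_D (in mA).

V_SG = V_S − V_G = 2.71 − 0.32 = 2.39 V; V_SD = V_S − V_D = 2.71 − 1.99 = 0.72 V.
V_ov = V_SG − |V_th| = 2.39 − 0.973 = 1.42 V.
Since V_SD = 0.72 V < V_ov = 1.42 V, the device is in the triode region.
I_D = k_p [V_ov · V_SD − ½ V_SD²] = 6.39 × [1.42 × 0.72 − 0.5 × 0.72²] = 4.86 mA.

Triode; I_D = 4.86 mA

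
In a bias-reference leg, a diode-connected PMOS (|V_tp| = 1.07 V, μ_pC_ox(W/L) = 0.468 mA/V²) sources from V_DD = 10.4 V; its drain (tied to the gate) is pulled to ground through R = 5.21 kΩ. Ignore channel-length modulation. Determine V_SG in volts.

V_SG = 3.46 V

With gate tied to drain, V_SG = V_SD ≥ V_SG − |V_tp|, so the device is in saturation.
KCL at the drain: ½ k_p (V_SG − |V_tp|)² = (V_DD − V_SG)/R.
Let x = V_SG − 1.07. Then 1.22 x² + x − 9.33 = 0, giving x = 2.39 V (positive root), so V_SG = 3.46 V.
I_D = (V_DD − V_SG)/R = (10.4 − 3.46) / 5.21 = 1.33 mA.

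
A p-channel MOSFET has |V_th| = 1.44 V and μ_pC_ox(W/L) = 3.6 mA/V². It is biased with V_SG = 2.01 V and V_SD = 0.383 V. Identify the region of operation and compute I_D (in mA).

V_ov = V_SG − |V_th| = 2.01 − 1.44 = 0.57 V.
Since V_SD = 0.383 V < V_ov = 0.57 V, the device is in the triode region.
I_D = k_p [V_ov · V_SD − ½ V_SD²] = 3.6 × [0.57 × 0.383 − 0.5 × 0.383²] = 0.522 mA.

Triode; I_D = 0.522 mA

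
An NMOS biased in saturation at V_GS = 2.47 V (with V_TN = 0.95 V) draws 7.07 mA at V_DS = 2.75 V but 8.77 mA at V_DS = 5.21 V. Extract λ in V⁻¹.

λ = 0.134 V⁻¹

With V_GS fixed, I_D ∝ (1 + λ V_DS) in saturation, so I_D2/I_D1 = (1 + λ V_DS2)/(1 + λ V_DS1).
8.77/7.07 = 1.24 = (1 + 5.21 λ)/(1 + 2.75 λ).
Solving: λ (I_D1 V_DS2 − I_D2 V_DS1) = I_D2 − I_D1, so λ = (8.77 − 7.07) / (7.07 × 5.21 − 8.77 × 2.75) = 1.7 / 12.7 = 0.134 V⁻¹.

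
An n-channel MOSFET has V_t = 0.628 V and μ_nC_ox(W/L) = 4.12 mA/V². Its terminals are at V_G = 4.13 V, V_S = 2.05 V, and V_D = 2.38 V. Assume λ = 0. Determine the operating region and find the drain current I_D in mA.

Triode; I_D = 1.75 mA

V_GS = V_G − V_S = 4.13 − 2.05 = 2.08 V; V_DS = V_D − V_S = 2.38 − 2.05 = 0.33 V.
V_ov = V_GS − V_t = 2.08 − 0.628 = 1.45 V.
Since V_DS = 0.33 V < V_ov = 1.45 V, the device is in the triode region.
I_D = k_n [V_ov · V_DS − ½ V_DS²] = 4.12 × [1.45 × 0.33 − 0.5 × 0.33²] = 1.75 mA.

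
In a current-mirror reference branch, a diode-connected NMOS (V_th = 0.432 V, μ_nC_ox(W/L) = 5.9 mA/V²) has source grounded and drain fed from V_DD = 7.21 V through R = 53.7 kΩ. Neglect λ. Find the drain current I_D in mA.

With gate tied to drain, V_GS = V_DS ≥ V_GS − V_th, so the device is in saturation.
KCL at the drain: ½ k_n (V_GS − V_th)² = (V_DD − V_GS)/R.
Let x = V_GS − 0.432. Then 158 x² + x − 6.778 = 0, giving x = 0.204 V (positive root), so V_GS = 0.636 V.
I_D = (V_DD − V_GS)/R = (7.21 − 0.636) / 53.7 = 0.122 mA.

I_D = 0.122 mA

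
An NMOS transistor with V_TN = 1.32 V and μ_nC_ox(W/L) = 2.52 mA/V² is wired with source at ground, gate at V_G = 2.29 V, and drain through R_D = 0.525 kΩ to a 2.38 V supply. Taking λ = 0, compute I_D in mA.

V_GS = V_G = 2.29 V, so V_ov = 2.29 − 1.32 = 0.97 V.
Assume saturation: I_D = ½ k_n V_ov² = 0.5 × 2.52 × 0.97² = 1.19 mA, giving V_DS = V_DD − I_D R_D = 2.38 − 1.19 × 0.525 = 1.76 V.
V_DS = 1.76 V ≥ V_ov = 0.97 V, confirming saturation.

I_D = 1.19 mA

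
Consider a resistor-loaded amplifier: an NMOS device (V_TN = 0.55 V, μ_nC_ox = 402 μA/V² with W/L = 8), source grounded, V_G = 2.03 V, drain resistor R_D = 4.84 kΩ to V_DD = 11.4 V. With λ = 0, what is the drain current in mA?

I_D = 2.23 mA

V_GS = V_G = 2.03 V, so V_ov = 2.03 − 0.55 = 1.48 V.
k_n = μ_nC_ox · (W/L) = 3.216 mA/V².
Assume saturation: I_D = ½ k_n V_ov² = 0.5 × 3.216 × 1.48² = 3.52 mA, giving V_DS = V_DD − I_D R_D = 11.4 − 3.52 × 4.84 = -5.65 V.
But -5.65 V < V_ov = 1.48 V, so the device is actually in triode.
In triode I_D = k_n[V_ov V_DS − ½ V_DS²] and I_D = (V_DD − V_DS)/R_D. Equating: 7.78 V_DS² − 24.04 V_DS + 11.4 = 0, giving V_DS = 0.585 V (the root below V_ov).
I_D = (11.4 − 0.585) / 4.84 = 2.23 mA.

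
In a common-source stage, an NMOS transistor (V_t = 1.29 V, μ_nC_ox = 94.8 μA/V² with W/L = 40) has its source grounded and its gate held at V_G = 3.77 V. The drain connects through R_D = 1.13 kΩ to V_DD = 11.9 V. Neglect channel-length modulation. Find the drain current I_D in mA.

V_GS = V_G = 3.77 V, so V_ov = 3.77 − 1.29 = 2.48 V.
k_n = μ_nC_ox · (W/L) = 3.792 mA/V².
Assume saturation: I_D = ½ k_n V_ov² = 0.5 × 3.792 × 2.48² = 11.7 mA, giving V_DS = V_DD − I_D R_D = 11.9 − 11.7 × 1.13 = -1.28 V.
But -1.28 V < V_ov = 2.48 V, so the device is actually in triode.
In triode I_D = k_n[V_ov V_DS − ½ V_DS²] and I_D = (V_DD − V_DS)/R_D. Equating: 2.14 V_DS² − 11.63 V_DS + 11.9 = 0, giving V_DS = 1.37 V (the root below V_ov).
I_D = (11.9 − 1.37) / 1.13 = 9.32 mA.

I_D = 9.32 mA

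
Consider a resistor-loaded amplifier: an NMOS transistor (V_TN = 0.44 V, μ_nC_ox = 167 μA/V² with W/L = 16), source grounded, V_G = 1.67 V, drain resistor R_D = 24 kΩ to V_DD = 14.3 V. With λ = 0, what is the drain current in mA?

V_GS = V_G = 1.67 V, so V_ov = 1.67 − 0.44 = 1.23 V.
k_n = μ_nC_ox · (W/L) = 2.672 mA/V².
Assume saturation: I_D = ½ k_n V_ov² = 0.5 × 2.672 × 1.23² = 2.02 mA, giving V_DS = V_DD − I_D R_D = 14.3 − 2.02 × 24 = -34.2 V.
But -34.2 V < V_ov = 1.23 V, so the device is actually in triode.
In triode I_D = k_n[V_ov V_DS − ½ V_DS²] and I_D = (V_DD − V_DS)/R_D. Equating: 32.1 V_DS² − 79.88 V_DS + 14.3 = 0, giving V_DS = 0.194 V (the root below V_ov).
I_D = (14.3 − 0.194) / 24 = 0.588 mA.

I_D = 0.588 mA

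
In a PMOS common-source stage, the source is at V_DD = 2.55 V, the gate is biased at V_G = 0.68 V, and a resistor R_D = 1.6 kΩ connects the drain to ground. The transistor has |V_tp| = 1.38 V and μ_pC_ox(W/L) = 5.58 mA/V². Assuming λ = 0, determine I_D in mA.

I_D = 0.670 mA

V_SG = V_DD − V_G = 2.55 − 0.68 = 1.87 V, so V_ov = 1.87 − 1.38 = 0.49 V.
Assume saturation: I_D = ½ k_p V_ov² = 0.5 × 5.58 × 0.49² = 0.67 mA, giving V_SD = V_DD − I_D R_D = 2.55 − 0.67 × 1.6 = 1.48 V.
V_SD = 1.48 V ≥ V_ov = 0.49 V, confirming saturation.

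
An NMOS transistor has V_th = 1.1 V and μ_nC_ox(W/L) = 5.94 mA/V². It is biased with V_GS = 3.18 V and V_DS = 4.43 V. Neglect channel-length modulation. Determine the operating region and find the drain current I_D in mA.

Saturation; I_D = 12.8 mA

V_ov = V_GS − V_th = 3.18 − 1.1 = 2.08 V.
Since V_DS = 4.43 V ≥ V_ov = 2.08 V, the device is in saturation.
I_D = ½ k_n V_ov² = 0.5 × 5.94 × 2.08² = 12.8 mA.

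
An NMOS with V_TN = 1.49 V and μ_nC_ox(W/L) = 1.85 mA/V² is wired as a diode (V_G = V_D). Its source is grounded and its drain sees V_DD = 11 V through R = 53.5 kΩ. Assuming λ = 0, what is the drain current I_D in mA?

With gate tied to drain, V_GS = V_DS ≥ V_GS − V_TN, so the device is in saturation.
KCL at the drain: ½ k_n (V_GS − V_TN)² = (V_DD − V_GS)/R.
Let x = V_GS − 1.49. Then 49.5 x² + x − 9.51 = 0, giving x = 0.428 V (positive root), so V_GS = 1.92 V.
I_D = (V_DD − V_GS)/R = (11 − 1.92) / 53.5 = 0.17 mA.

I_D = 0.170 mA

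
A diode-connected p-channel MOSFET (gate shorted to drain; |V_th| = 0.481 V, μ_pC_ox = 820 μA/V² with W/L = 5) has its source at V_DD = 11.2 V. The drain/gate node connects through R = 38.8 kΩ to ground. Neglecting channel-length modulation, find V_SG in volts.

With gate tied to drain, V_SG = V_SD ≥ V_SG − |V_th|, so the device is in saturation.
k_p = μ_pC_ox · (W/L) = 4.1 mA/V².
KCL at the drain: ½ k_p (V_SG − |V_th|)² = (V_DD − V_SG)/R.
Let x = V_SG − 0.481. Then 79.5 x² + x − 10.72 = 0, giving x = 0.361 V (positive root), so V_SG = 0.842 V.
I_D = (V_DD − V_SG)/R = (11.2 − 0.842) / 38.8 = 0.267 mA.

V_SG = 0.842 V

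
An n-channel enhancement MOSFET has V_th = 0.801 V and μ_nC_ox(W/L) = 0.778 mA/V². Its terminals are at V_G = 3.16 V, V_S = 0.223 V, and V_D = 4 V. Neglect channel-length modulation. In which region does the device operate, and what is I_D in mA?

Saturation; I_D = 1.77 mA

V_GS = V_G − V_S = 3.16 − 0.223 = 2.94 V; V_DS = V_D − V_S = 4 − 0.223 = 3.78 V.
V_ov = V_GS − V_th = 2.94 − 0.801 = 2.14 V.
Since V_DS = 3.78 V ≥ V_ov = 2.14 V, the device is in saturation.
I_D = ½ k_n V_ov² = 0.5 × 0.778 × 2.14² = 1.77 mA.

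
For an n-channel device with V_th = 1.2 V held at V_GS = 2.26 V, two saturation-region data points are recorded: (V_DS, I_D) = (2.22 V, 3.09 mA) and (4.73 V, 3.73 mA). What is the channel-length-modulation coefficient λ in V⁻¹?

λ = 0.101 V⁻¹

With V_GS fixed, I_D ∝ (1 + λ V_DS) in saturation, so I_D2/I_D1 = (1 + λ V_DS2)/(1 + λ V_DS1).
3.73/3.09 = 1.207 = (1 + 4.73 λ)/(1 + 2.22 λ).
Solving: λ (I_D1 V_DS2 − I_D2 V_DS1) = I_D2 − I_D1, so λ = (3.73 − 3.09) / (3.09 × 4.73 − 3.73 × 2.22) = 0.64 / 6.34 = 0.101 V⁻¹.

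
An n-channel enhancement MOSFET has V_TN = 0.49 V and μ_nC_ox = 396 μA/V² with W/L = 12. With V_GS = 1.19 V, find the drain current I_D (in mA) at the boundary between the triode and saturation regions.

I_D = 1.16 mA

At the boundary V_DS = V_ov = V_GS − V_TN = 1.19 − 0.49 = 0.7 V.
k_n = μ_nC_ox · (W/L) = 4.752 mA/V².
I_D = ½ k_n V_ov² = 0.5 × 4.752 × 0.7² = 1.16 mA.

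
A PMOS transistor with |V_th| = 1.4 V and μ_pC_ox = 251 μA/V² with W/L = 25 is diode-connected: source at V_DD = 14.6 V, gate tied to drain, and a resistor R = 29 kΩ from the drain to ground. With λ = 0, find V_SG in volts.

V_SG = 1.78 V

With gate tied to drain, V_SG = V_SD ≥ V_SG − |V_th|, so the device is in saturation.
k_p = μ_pC_ox · (W/L) = 6.275 mA/V².
KCL at the drain: ½ k_p (V_SG − |V_th|)² = (V_DD − V_SG)/R.
Let x = V_SG − 1.4. Then 91 x² + x − 13.2 = 0, giving x = 0.375 V (positive root), so V_SG = 1.78 V.
I_D = (V_DD − V_SG)/R = (14.6 − 1.78) / 29 = 0.442 mA.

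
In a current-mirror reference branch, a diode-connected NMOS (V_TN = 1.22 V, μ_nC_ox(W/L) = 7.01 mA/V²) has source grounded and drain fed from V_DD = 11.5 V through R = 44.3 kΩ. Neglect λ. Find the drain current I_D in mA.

With gate tied to drain, V_GS = V_DS ≥ V_GS − V_TN, so the device is in saturation.
KCL at the drain: ½ k_n (V_GS − V_TN)² = (V_DD − V_GS)/R.
Let x = V_GS − 1.22. Then 155 x² + x − 10.28 = 0, giving x = 0.254 V (positive root), so V_GS = 1.47 V.
I_D = (V_DD − V_GS)/R = (11.5 − 1.47) / 44.3 = 0.226 mA.

I_D = 0.226 mA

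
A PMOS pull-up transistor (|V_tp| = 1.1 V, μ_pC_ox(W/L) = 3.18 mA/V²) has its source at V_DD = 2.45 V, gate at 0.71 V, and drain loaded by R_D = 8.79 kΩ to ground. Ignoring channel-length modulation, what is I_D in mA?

V_SG = V_DD − V_G = 2.45 − 0.71 = 1.74 V, so V_ov = 1.74 − 1.1 = 0.64 V.
Assume saturation: I_D = ½ k_p V_ov² = 0.5 × 3.18 × 0.64² = 0.651 mA, giving V_SD = V_DD − I_D R_D = 2.45 − 0.651 × 8.79 = -3.27 V.
But -3.27 V < V_ov = 0.64 V, so the device is actually in triode.
In triode I_D = k_p[V_ov V_SD − ½ V_SD²] and I_D = (V_DD − V_SD)/R_D. Equating: 14 V_SD² − 18.89 V_SD + 2.45 = 0, giving V_SD = 0.145 V (the root below V_ov).
I_D = (2.45 − 0.145) / 8.79 = 0.262 mA.

I_D = 0.262 mA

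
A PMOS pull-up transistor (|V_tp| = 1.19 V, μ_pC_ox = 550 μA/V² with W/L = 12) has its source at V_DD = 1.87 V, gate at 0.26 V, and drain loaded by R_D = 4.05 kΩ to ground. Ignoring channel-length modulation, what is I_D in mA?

V_SG = V_DD − V_G = 1.87 − 0.26 = 1.61 V, so V_ov = 1.61 − 1.19 = 0.42 V.
k_p = μ_pC_ox · (W/L) = 6.6 mA/V².
Assume saturation: I_D = ½ k_p V_ov² = 0.5 × 6.6 × 0.42² = 0.582 mA, giving V_SD = V_DD − I_D R_D = 1.87 − 0.582 × 4.05 = -0.488 V.
But -0.488 V < V_ov = 0.42 V, so the device is actually in triode.
In triode I_D = k_p[V_ov V_SD − ½ V_SD²] and I_D = (V_DD − V_SD)/R_D. Equating: 13.4 V_SD² − 12.23 V_SD + 1.87 = 0, giving V_SD = 0.194 V (the root below V_ov).
I_D = (1.87 − 0.194) / 4.05 = 0.414 mA.

I_D = 0.414 mA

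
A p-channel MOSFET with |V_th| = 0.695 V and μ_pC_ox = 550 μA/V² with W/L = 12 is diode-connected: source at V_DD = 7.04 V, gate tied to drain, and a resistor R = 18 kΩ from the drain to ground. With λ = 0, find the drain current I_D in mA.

With gate tied to drain, V_SG = V_SD ≥ V_SG − |V_th|, so the device is in saturation.
k_p = μ_pC_ox · (W/L) = 6.6 mA/V².
KCL at the drain: ½ k_p (V_SG − |V_th|)² = (V_DD − V_SG)/R.
Let x = V_SG − 0.695. Then 59.4 x² + x − 6.345 = 0, giving x = 0.319 V (positive root), so V_SG = 1.01 V.
I_D = (V_DD − V_SG)/R = (7.04 − 1.01) / 18 = 0.335 mA.

I_D = 0.335 mA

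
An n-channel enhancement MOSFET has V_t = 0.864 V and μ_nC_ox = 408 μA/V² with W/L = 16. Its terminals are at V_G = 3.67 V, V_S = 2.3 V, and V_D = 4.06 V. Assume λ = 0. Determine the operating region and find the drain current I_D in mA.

Saturation; I_D = 0.836 mA

V_GS = V_G − V_S = 3.67 − 2.3 = 1.37 V; V_DS = V_D − V_S = 4.06 − 2.3 = 1.76 V.
k_n = μ_nC_ox · (W/L) = 6.528 mA/V².
V_ov = V_GS − V_t = 1.37 − 0.864 = 0.506 V.
Since V_DS = 1.76 V ≥ V_ov = 0.506 V, the device is in saturation.
I_D = ½ k_n V_ov² = 0.5 × 6.528 × 0.506² = 0.836 mA.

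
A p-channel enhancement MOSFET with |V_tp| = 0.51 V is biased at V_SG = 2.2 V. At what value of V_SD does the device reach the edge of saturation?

The boundary between triode and saturation is V_SD = V_SG − |V_tp| = V_ov.
V_ov = 2.2 − 0.51 = 1.69 V.

V_SD,sat = 1.69 V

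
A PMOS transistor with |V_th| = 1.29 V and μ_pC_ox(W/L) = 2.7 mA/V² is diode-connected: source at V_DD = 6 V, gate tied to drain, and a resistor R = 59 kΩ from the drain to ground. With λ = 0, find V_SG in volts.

With gate tied to drain, V_SG = V_SD ≥ V_SG − |V_th|, so the device is in saturation.
KCL at the drain: ½ k_p (V_SG − |V_th|)² = (V_DD − V_SG)/R.
Let x = V_SG − 1.29. Then 79.7 x² + x − 4.71 = 0, giving x = 0.237 V (positive root), so V_SG = 1.53 V.
I_D = (V_DD − V_SG)/R = (6 − 1.53) / 59 = 0.0758 mA.

V_SG = 1.53 V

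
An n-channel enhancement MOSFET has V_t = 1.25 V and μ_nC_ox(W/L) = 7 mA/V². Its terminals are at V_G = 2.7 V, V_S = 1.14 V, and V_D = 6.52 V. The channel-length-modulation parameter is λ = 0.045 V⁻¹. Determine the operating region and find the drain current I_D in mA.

V_GS = V_G − V_S = 2.7 − 1.14 = 1.56 V; V_DS = V_D − V_S = 6.52 − 1.14 = 5.38 V.
V_ov = V_GS − V_t = 1.56 − 1.25 = 0.31 V.
Since V_DS = 5.38 V ≥ V_ov = 0.31 V, the device is in saturation.
I_D = ½ k_n V_ov² (1 + λ V_DS) = 0.5 × 7 × 0.31² × (1 + 0.045 × 5.38) = 0.418 mA.

Saturation; I_D = 0.418 mA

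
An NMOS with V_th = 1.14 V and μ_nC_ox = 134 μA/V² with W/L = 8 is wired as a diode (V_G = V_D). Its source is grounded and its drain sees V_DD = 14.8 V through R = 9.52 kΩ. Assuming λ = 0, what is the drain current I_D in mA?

With gate tied to drain, V_GS = V_DS ≥ V_GS − V_th, so the device is in saturation.
k_n = μ_nC_ox · (W/L) = 1.072 mA/V².
KCL at the drain: ½ k_n (V_GS − V_th)² = (V_DD − V_GS)/R.
Let x = V_GS − 1.14. Then 5.1 x² + x − 13.66 = 0, giving x = 1.54 V (positive root), so V_GS = 2.68 V.
I_D = (V_DD − V_GS)/R = (14.8 − 2.68) / 9.52 = 1.27 mA.

I_D = 1.27 mA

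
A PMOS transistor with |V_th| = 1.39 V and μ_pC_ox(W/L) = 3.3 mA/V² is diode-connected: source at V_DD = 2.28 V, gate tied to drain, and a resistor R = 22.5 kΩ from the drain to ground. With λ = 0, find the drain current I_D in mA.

I_D = 0.0332 mA

With gate tied to drain, V_SG = V_SD ≥ V_SG − |V_th|, so the device is in saturation.
KCL at the drain: ½ k_p (V_SG − |V_th|)² = (V_DD − V_SG)/R.
Let x = V_SG − 1.39. Then 37.1 x² + x − 0.89 = 0, giving x = 0.142 V (positive root), so V_SG = 1.53 V.
I_D = (V_DD − V_SG)/R = (2.28 − 1.53) / 22.5 = 0.0332 mA.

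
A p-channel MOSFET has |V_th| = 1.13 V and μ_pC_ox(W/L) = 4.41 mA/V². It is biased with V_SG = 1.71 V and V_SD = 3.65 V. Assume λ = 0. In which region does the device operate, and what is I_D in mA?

V_ov = V_SG − |V_th| = 1.71 − 1.13 = 0.58 V.
Since V_SD = 3.65 V ≥ V_ov = 0.58 V, the device is in saturation.
I_D = ½ k_p V_ov² = 0.5 × 4.41 × 0.58² = 0.742 mA.

Saturation; I_D = 0.742 mA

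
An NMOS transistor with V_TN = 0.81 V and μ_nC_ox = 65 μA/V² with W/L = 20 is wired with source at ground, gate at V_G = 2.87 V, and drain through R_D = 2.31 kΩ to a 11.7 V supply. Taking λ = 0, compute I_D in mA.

V_GS = V_G = 2.87 V, so V_ov = 2.87 − 0.81 = 2.06 V.
k_n = μ_nC_ox · (W/L) = 1.3 mA/V².
Assume saturation: I_D = ½ k_n V_ov² = 0.5 × 1.3 × 2.06² = 2.76 mA, giving V_DS = V_DD − I_D R_D = 11.7 − 2.76 × 2.31 = 5.33 V.
V_DS = 5.33 V ≥ V_ov = 2.06 V, confirming saturation.

I_D = 2.76 mA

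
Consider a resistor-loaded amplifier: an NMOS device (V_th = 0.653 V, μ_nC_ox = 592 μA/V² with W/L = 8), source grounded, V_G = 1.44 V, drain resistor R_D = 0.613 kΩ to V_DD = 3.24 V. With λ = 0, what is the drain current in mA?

V_GS = V_G = 1.44 V, so V_ov = 1.44 − 0.653 = 0.787 V.
k_n = μ_nC_ox · (W/L) = 4.736 mA/V².
Assume saturation: I_D = ½ k_n V_ov² = 0.5 × 4.736 × 0.787² = 1.47 mA, giving V_DS = V_DD − I_D R_D = 3.24 − 1.47 × 0.613 = 2.34 V.
V_DS = 2.34 V ≥ V_ov = 0.787 V, confirming saturation.

I_D = 1.47 mA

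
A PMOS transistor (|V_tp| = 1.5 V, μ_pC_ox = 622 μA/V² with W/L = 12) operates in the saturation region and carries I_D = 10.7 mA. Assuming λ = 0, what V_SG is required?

k_p = μ_pC_ox · (W/L) = 7.464 mA/V².
In saturation I_D = ½ k_p (V_SG − |V_tp|)², so V_SG − |V_tp| = √(2 I_D / k_p) = √(2 × 10.7 / 7.464) = 1.69 V.
V_SG = 1.5 + 1.69 = 3.19 V.

V_SG = 3.19 V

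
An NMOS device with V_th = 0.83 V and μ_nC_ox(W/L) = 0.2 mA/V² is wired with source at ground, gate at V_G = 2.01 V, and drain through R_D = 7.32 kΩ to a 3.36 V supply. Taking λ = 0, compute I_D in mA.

I_D = 0.139 mA

V_GS = V_G = 2.01 V, so V_ov = 2.01 − 0.83 = 1.18 V.
Assume saturation: I_D = ½ k_n V_ov² = 0.5 × 0.2 × 1.18² = 0.139 mA, giving V_DS = V_DD − I_D R_D = 3.36 − 0.139 × 7.32 = 2.34 V.
V_DS = 2.34 V ≥ V_ov = 1.18 V, confirming saturation.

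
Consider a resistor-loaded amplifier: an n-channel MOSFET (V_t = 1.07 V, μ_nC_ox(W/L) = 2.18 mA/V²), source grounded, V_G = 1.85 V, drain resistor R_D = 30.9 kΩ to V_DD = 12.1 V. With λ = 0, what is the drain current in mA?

I_D = 0.383 mA

V_GS = V_G = 1.85 V, so V_ov = 1.85 − 1.07 = 0.78 V.
Assume saturation: I_D = ½ k_n V_ov² = 0.5 × 2.18 × 0.78² = 0.663 mA, giving V_DS = V_DD − I_D R_D = 12.1 − 0.663 × 30.9 = -8.39 V.
But -8.39 V < V_ov = 0.78 V, so the device is actually in triode.
In triode I_D = k_n[V_ov V_DS − ½ V_DS²] and I_D = (V_DD − V_DS)/R_D. Equating: 33.7 V_DS² − 53.54 V_DS + 12.1 = 0, giving V_DS = 0.273 V (the root below V_ov).
I_D = (12.1 − 0.273) / 30.9 = 0.383 mA.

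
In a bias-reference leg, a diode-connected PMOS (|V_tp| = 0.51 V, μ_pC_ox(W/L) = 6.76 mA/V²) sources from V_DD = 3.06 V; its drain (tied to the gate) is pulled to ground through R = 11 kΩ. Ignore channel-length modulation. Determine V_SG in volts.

V_SG = 0.759 V

With gate tied to drain, V_SG = V_SD ≥ V_SG − |V_tp|, so the device is in saturation.
KCL at the drain: ½ k_p (V_SG − |V_tp|)² = (V_DD − V_SG)/R.
Let x = V_SG − 0.51. Then 37.2 x² + x − 2.55 = 0, giving x = 0.249 V (positive root), so V_SG = 0.759 V.
I_D = (V_DD − V_SG)/R = (3.06 − 0.759) / 11 = 0.209 mA.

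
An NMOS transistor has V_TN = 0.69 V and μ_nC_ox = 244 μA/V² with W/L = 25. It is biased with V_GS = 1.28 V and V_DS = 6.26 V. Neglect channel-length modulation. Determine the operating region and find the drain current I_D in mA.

k_n = μ_nC_ox · (W/L) = 6.1 mA/V².
V_ov = V_GS − V_TN = 1.28 − 0.69 = 0.59 V.
Since V_DS = 6.26 V ≥ V_ov = 0.59 V, the device is in saturation.
I_D = ½ k_n V_ov² = 0.5 × 6.1 × 0.59² = 1.06 mA.

Saturation; I_D = 1.06 mA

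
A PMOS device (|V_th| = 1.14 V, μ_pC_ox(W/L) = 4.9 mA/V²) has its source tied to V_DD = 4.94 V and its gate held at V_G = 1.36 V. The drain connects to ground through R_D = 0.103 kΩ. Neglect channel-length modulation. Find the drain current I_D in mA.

V_SG = V_DD − V_G = 4.94 − 1.36 = 3.58 V, so V_ov = 3.58 − 1.14 = 2.44 V.
Assume saturation: I_D = ½ k_p V_ov² = 0.5 × 4.9 × 2.44² = 14.6 mA, giving V_SD = V_DD − I_D R_D = 4.94 − 14.6 × 0.103 = 3.44 V.
V_SD = 3.44 V ≥ V_ov = 2.44 V, confirming saturation.

I_D = 14.6 mA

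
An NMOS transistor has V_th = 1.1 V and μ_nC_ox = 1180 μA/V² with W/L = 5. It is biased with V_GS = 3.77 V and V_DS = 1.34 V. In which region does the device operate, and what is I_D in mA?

Triode; I_D = 15.8 mA

k_n = μ_nC_ox · (W/L) = 5.9 mA/V².
V_ov = V_GS − V_th = 3.77 − 1.1 = 2.67 V.
Since V_DS = 1.34 V < V_ov = 2.67 V, the device is in the triode region.
I_D = k_n [V_ov · V_DS − ½ V_DS²] = 5.9 × [2.67 × 1.34 − 0.5 × 1.34²] = 15.8 mA.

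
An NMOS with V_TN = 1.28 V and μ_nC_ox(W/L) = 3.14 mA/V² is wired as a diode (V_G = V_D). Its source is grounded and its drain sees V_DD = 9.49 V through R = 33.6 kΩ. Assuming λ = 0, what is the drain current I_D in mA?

With gate tied to drain, V_GS = V_DS ≥ V_GS − V_TN, so the device is in saturation.
KCL at the drain: ½ k_n (V_GS − V_TN)² = (V_DD − V_GS)/R.
Let x = V_GS − 1.28. Then 52.8 x² + x − 8.21 = 0, giving x = 0.385 V (positive root), so V_GS = 1.67 V.
I_D = (V_DD − V_GS)/R = (9.49 − 1.67) / 33.6 = 0.233 mA.

I_D = 0.233 mA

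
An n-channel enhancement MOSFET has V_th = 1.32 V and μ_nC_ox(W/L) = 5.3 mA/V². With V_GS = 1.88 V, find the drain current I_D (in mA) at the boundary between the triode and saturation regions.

At the boundary V_DS = V_ov = V_GS − V_th = 1.88 − 1.32 = 0.56 V.
I_D = ½ k_n V_ov² = 0.5 × 5.3 × 0.56² = 0.831 mA.

I_D = 0.831 mA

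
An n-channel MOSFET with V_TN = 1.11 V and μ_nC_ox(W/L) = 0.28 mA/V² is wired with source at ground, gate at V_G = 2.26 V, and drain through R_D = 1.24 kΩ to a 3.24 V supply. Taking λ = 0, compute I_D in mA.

V_GS = V_G = 2.26 V, so V_ov = 2.26 − 1.11 = 1.15 V.
Assume saturation: I_D = ½ k_n V_ov² = 0.5 × 0.28 × 1.15² = 0.185 mA, giving V_DS = V_DD − I_D R_D = 3.24 − 0.185 × 1.24 = 3.01 V.
V_DS = 3.01 V ≥ V_ov = 1.15 V, confirming saturation.

I_D = 0.185 mA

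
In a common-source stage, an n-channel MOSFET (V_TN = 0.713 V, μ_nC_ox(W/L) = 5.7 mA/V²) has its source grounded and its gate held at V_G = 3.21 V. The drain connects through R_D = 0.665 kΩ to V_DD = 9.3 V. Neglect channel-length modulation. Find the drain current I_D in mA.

V_GS = V_G = 3.21 V, so V_ov = 3.21 − 0.713 = 2.5 V.
Assume saturation: I_D = ½ k_n V_ov² = 0.5 × 5.7 × 2.5² = 17.8 mA, giving V_DS = V_DD − I_D R_D = 9.3 − 17.8 × 0.665 = -2.52 V.
But -2.52 V < V_ov = 2.5 V, so the device is actually in triode.
In triode I_D = k_n[V_ov V_DS − ½ V_DS²] and I_D = (V_DD − V_DS)/R_D. Equating: 1.9 V_DS² − 10.46 V_DS + 9.3 = 0, giving V_DS = 1.11 V (the root below V_ov).
I_D = (9.3 − 1.11) / 0.665 = 12.3 mA.

I_D = 12.3 mA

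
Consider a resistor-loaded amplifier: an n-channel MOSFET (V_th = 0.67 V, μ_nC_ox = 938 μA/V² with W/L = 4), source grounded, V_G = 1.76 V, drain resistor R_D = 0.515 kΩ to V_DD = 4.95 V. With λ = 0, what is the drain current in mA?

I_D = 2.23 mA

V_GS = V_G = 1.76 V, so V_ov = 1.76 − 0.67 = 1.09 V.
k_n = μ_nC_ox · (W/L) = 3.752 mA/V².
Assume saturation: I_D = ½ k_n V_ov² = 0.5 × 3.752 × 1.09² = 2.23 mA, giving V_DS = V_DD − I_D R_D = 4.95 − 2.23 × 0.515 = 3.8 V.
V_DS = 3.8 V ≥ V_ov = 1.09 V, confirming saturation.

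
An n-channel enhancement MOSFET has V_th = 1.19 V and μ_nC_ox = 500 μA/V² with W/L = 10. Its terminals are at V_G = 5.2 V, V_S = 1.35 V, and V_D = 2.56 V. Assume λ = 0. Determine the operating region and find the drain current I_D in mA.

Triode; I_D = 12.4 mA

V_GS = V_G − V_S = 5.2 − 1.35 = 3.85 V; V_DS = V_D − V_S = 2.56 − 1.35 = 1.21 V.
k_n = μ_nC_ox · (W/L) = 5 mA/V².
V_ov = V_GS − V_th = 3.85 − 1.19 = 2.66 V.
Since V_DS = 1.21 V < V_ov = 2.66 V, the device is in the triode region.
I_D = k_n [V_ov · V_DS − ½ V_DS²] = 5 × [2.66 × 1.21 − 0.5 × 1.21²] = 12.4 mA.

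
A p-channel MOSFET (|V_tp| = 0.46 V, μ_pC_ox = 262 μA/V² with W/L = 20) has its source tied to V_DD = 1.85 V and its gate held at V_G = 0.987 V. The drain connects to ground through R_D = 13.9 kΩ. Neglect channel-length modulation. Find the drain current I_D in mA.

V_SG = V_DD − V_G = 1.85 − 0.987 = 0.863 V, so V_ov = 0.863 − 0.46 = 0.403 V.
k_p = μ_pC_ox · (W/L) = 5.24 mA/V².
Assume saturation: I_D = ½ k_p V_ov² = 0.5 × 5.24 × 0.403² = 0.426 mA, giving V_SD = V_DD − I_D R_D = 1.85 − 0.426 × 13.9 = -4.06 V.
But -4.06 V < V_ov = 0.403 V, so the device is actually in triode.
In triode I_D = k_p[V_ov V_SD − ½ V_SD²] and I_D = (V_DD − V_SD)/R_D. Equating: 36.4 V_SD² − 30.35 V_SD + 1.85 = 0, giving V_SD = 0.0662 V (the root below V_ov).
I_D = (1.85 − 0.0662) / 13.9 = 0.128 mA.

I_D = 0.128 mA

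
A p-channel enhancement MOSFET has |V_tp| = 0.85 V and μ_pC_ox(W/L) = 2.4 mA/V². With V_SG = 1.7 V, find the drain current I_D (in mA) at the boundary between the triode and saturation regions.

At the boundary V_SD = V_ov = V_SG − |V_tp| = 1.7 − 0.85 = 0.85 V.
I_D = ½ k_p V_ov² = 0.5 × 2.4 × 0.85² = 0.867 mA.

I_D = 0.867 mA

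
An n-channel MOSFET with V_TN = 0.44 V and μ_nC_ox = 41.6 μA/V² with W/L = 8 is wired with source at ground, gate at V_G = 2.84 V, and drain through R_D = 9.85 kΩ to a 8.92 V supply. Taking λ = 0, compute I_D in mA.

V_GS = V_G = 2.84 V, so V_ov = 2.84 − 0.44 = 2.4 V.
k_n = μ_nC_ox · (W/L) = 0.3328 mA/V².
Assume saturation: I_D = ½ k_n V_ov² = 0.5 × 0.3328 × 2.4² = 0.958 mA, giving V_DS = V_DD − I_D R_D = 8.92 − 0.958 × 9.85 = -0.521 V.
But -0.521 V < V_ov = 2.4 V, so the device is actually in triode.
In triode I_D = k_n[V_ov V_DS − ½ V_DS²] and I_D = (V_DD − V_DS)/R_D. Equating: 1.64 V_DS² − 8.867 V_DS + 8.92 = 0, giving V_DS = 1.34 V (the root below V_ov).
I_D = (8.92 − 1.34) / 9.85 = 0.77 mA.

I_D = 0.770 mA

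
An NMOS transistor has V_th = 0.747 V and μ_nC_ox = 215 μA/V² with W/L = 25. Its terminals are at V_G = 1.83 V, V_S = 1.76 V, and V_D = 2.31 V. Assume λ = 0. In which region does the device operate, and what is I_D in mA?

Cutoff; I_D = 0 mA

V_GS = V_G − V_S = 1.83 − 1.76 = 0.07 V; V_DS = V_D − V_S = 2.31 − 1.76 = 0.55 V.
V_GS = 0.07 V < V_th = 0.747 V, so the transistor is in cutoff.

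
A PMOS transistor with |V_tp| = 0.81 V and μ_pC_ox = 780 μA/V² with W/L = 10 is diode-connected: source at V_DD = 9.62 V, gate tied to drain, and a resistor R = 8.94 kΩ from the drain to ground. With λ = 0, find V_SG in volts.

V_SG = 1.30 V

With gate tied to drain, V_SG = V_SD ≥ V_SG − |V_tp|, so the device is in saturation.
k_p = μ_pC_ox · (W/L) = 7.8 mA/V².
KCL at the drain: ½ k_p (V_SG − |V_tp|)² = (V_DD − V_SG)/R.
Let x = V_SG − 0.81. Then 34.9 x² + x − 8.81 = 0, giving x = 0.489 V (positive root), so V_SG = 1.3 V.
I_D = (V_DD − V_SG)/R = (9.62 − 1.3) / 8.94 = 0.931 mA.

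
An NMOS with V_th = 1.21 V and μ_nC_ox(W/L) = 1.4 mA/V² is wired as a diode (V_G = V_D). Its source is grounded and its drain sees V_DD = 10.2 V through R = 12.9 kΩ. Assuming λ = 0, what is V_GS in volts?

V_GS = 2.15 V

With gate tied to drain, V_GS = V_DS ≥ V_GS − V_th, so the device is in saturation.
KCL at the drain: ½ k_n (V_GS − V_th)² = (V_DD − V_GS)/R.
Let x = V_GS − 1.21. Then 9.03 x² + x − 8.99 = 0, giving x = 0.944 V (positive root), so V_GS = 2.15 V.
I_D = (V_DD − V_GS)/R = (10.2 − 2.15) / 12.9 = 0.624 mA.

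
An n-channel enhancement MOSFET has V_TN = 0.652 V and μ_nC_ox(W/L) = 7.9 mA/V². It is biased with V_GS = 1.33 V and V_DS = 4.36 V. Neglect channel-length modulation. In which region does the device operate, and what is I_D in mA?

V_ov = V_GS − V_TN = 1.33 − 0.652 = 0.678 V.
Since V_DS = 4.36 V ≥ V_ov = 0.678 V, the device is in saturation.
I_D = ½ k_n V_ov² = 0.5 × 7.9 × 0.678² = 1.82 mA.

Saturation; I_D = 1.82 mA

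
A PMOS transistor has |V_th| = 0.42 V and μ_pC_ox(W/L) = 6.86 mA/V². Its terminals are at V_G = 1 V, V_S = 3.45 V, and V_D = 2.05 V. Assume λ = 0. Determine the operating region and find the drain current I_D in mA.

Triode; I_D = 12.8 mA

V_SG = V_S − V_G = 3.45 − 1 = 2.45 V; V_SD = V_S − V_D = 3.45 − 2.05 = 1.4 V.
V_ov = V_SG − |V_th| = 2.45 − 0.42 = 2.03 V.
Since V_SD = 1.4 V < V_ov = 2.03 V, the device is in the triode region.
I_D = k_p [V_ov · V_SD − ½ V_SD²] = 6.86 × [2.03 × 1.4 − 0.5 × 1.4²] = 12.8 mA.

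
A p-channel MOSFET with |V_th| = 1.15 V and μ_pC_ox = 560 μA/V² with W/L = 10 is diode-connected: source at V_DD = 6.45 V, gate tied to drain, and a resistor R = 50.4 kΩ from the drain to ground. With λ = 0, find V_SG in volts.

V_SG = 1.34 V

With gate tied to drain, V_SG = V_SD ≥ V_SG − |V_th|, so the device is in saturation.
k_p = μ_pC_ox · (W/L) = 5.6 mA/V².
KCL at the drain: ½ k_p (V_SG − |V_th|)² = (V_DD − V_SG)/R.
Let x = V_SG − 1.15. Then 141 x² + x − 5.3 = 0, giving x = 0.19 V (positive root), so V_SG = 1.34 V.
I_D = (V_DD − V_SG)/R = (6.45 − 1.34) / 50.4 = 0.101 mA.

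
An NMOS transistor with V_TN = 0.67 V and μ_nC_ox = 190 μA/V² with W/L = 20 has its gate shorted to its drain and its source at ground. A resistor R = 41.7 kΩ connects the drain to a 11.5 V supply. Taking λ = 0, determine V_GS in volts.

With gate tied to drain, V_GS = V_DS ≥ V_GS − V_TN, so the device is in saturation.
k_n = μ_nC_ox · (W/L) = 3.8 mA/V².
KCL at the drain: ½ k_n (V_GS − V_TN)² = (V_DD − V_GS)/R.
Let x = V_GS − 0.67. Then 79.2 x² + x − 10.83 = 0, giving x = 0.363 V (positive root), so V_GS = 1.03 V.
I_D = (V_DD − V_GS)/R = (11.5 − 1.03) / 41.7 = 0.251 mA.

V_GS = 1.03 V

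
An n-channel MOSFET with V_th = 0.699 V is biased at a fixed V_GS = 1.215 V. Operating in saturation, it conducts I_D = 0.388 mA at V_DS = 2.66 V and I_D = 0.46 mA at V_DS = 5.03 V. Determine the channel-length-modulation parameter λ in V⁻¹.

λ = 0.0989 V⁻¹

With V_GS fixed, I_D ∝ (1 + λ V_DS) in saturation, so I_D2/I_D1 = (1 + λ V_DS2)/(1 + λ V_DS1).
0.46/0.388 = 1.186 = (1 + 5.03 λ)/(1 + 2.66 λ).
Solving: λ (I_D1 V_DS2 − I_D2 V_DS1) = I_D2 − I_D1, so λ = (0.46 − 0.388) / (0.388 × 5.03 − 0.46 × 2.66) = 0.072 / 0.728 = 0.0989 V⁻¹.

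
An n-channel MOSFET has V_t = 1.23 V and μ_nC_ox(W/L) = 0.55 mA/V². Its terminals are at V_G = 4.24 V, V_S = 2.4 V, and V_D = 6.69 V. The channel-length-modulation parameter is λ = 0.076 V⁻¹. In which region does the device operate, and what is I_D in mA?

Saturation; I_D = 0.136 mA

V_GS = V_G − V_S = 4.24 − 2.4 = 1.84 V; V_DS = V_D − V_S = 6.69 − 2.4 = 4.29 V.
V_ov = V_GS − V_t = 1.84 − 1.23 = 0.61 V.
Since V_DS = 4.29 V ≥ V_ov = 0.61 V, the device is in saturation.
I_D = ½ k_n V_ov² (1 + λ V_DS) = 0.5 × 0.55 × 0.61² × (1 + 0.076 × 4.29) = 0.136 mA.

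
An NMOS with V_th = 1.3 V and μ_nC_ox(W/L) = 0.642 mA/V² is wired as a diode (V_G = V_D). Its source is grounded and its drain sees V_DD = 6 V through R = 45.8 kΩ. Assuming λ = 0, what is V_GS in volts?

V_GS = 1.83 V

With gate tied to drain, V_GS = V_DS ≥ V_GS − V_th, so the device is in saturation.
KCL at the drain: ½ k_n (V_GS − V_th)² = (V_DD − V_GS)/R.
Let x = V_GS − 1.3. Then 14.7 x² + x − 4.7 = 0, giving x = 0.532 V (positive root), so V_GS = 1.83 V.
I_D = (V_DD − V_GS)/R = (6 − 1.83) / 45.8 = 0.091 mA.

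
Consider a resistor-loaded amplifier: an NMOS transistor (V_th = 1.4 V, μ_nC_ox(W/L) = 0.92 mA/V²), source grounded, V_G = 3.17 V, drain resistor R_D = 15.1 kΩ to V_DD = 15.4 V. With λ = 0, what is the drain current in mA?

I_D = 0.970 mA

V_GS = V_G = 3.17 V, so V_ov = 3.17 − 1.4 = 1.77 V.
Assume saturation: I_D = ½ k_n V_ov² = 0.5 × 0.92 × 1.77² = 1.44 mA, giving V_DS = V_DD − I_D R_D = 15.4 − 1.44 × 15.1 = -6.36 V.
But -6.36 V < V_ov = 1.77 V, so the device is actually in triode.
In triode I_D = k_n[V_ov V_DS − ½ V_DS²] and I_D = (V_DD − V_DS)/R_D. Equating: 6.95 V_DS² − 25.59 V_DS + 15.4 = 0, giving V_DS = 0.758 V (the root below V_ov).
I_D = (15.4 − 0.758) / 15.1 = 0.97 mA.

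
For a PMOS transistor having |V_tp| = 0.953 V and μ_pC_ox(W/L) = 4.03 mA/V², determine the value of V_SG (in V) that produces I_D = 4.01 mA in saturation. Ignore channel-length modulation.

V_SG = 2.36 V

In saturation I_D = ½ k_p (V_SG − |V_tp|)², so V_SG − |V_tp| = √(2 I_D / k_p) = √(2 × 4.01 / 4.03) = 1.41 V.
V_SG = 0.953 + 1.41 = 2.36 V.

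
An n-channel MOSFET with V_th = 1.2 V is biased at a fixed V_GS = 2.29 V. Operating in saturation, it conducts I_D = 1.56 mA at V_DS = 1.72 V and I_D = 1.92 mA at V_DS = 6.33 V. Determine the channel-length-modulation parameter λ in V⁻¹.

With V_GS fixed, I_D ∝ (1 + λ V_DS) in saturation, so I_D2/I_D1 = (1 + λ V_DS2)/(1 + λ V_DS1).
1.92/1.56 = 1.231 = (1 + 6.33 λ)/(1 + 1.72 λ).
Solving: λ (I_D1 V_DS2 − I_D2 V_DS1) = I_D2 − I_D1, so λ = (1.92 − 1.56) / (1.56 × 6.33 − 1.92 × 1.72) = 0.36 / 6.57 = 0.0548 V⁻¹.

λ = 0.0548 V⁻¹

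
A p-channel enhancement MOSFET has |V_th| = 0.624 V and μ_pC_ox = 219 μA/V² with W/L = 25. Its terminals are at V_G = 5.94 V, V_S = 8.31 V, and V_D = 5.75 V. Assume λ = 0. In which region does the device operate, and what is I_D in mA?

Saturation; I_D = 8.35 mA

V_SG = V_S − V_G = 8.31 − 5.94 = 2.37 V; V_SD = V_S − V_D = 8.31 − 5.75 = 2.56 V.
k_p = μ_pC_ox · (W/L) = 5.475 mA/V².
V_ov = V_SG − |V_th| = 2.37 − 0.624 = 1.75 V.
Since V_SD = 2.56 V ≥ V_ov = 1.75 V, the device is in saturation.
I_D = ½ k_p V_ov² = 0.5 × 5.475 × 1.75² = 8.35 mA.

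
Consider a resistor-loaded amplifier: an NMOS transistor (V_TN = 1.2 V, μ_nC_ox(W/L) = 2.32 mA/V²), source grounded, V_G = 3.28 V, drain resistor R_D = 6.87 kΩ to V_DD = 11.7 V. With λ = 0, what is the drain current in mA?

V_GS = V_G = 3.28 V, so V_ov = 3.28 − 1.2 = 2.08 V.
Assume saturation: I_D = ½ k_n V_ov² = 0.5 × 2.32 × 2.08² = 5.02 mA, giving V_DS = V_DD − I_D R_D = 11.7 − 5.02 × 6.87 = -22.8 V.
But -22.8 V < V_ov = 2.08 V, so the device is actually in triode.
In triode I_D = k_n[V_ov V_DS − ½ V_DS²] and I_D = (V_DD − V_DS)/R_D. Equating: 7.97 V_DS² − 34.15 V_DS + 11.7 = 0, giving V_DS = 0.375 V (the root below V_ov).
I_D = (11.7 − 0.375) / 6.87 = 1.65 mA.

I_D = 1.65 mA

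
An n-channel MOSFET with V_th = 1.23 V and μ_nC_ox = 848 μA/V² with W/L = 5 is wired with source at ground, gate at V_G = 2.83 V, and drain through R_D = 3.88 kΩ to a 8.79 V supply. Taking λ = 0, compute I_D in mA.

I_D = 2.17 mA

V_GS = V_G = 2.83 V, so V_ov = 2.83 − 1.23 = 1.6 V.
k_n = μ_nC_ox · (W/L) = 4.24 mA/V².
Assume saturation: I_D = ½ k_n V_ov² = 0.5 × 4.24 × 1.6² = 5.43 mA, giving V_DS = V_DD − I_D R_D = 8.79 − 5.43 × 3.88 = -12.3 V.
But -12.3 V < V_ov = 1.6 V, so the device is actually in triode.
In triode I_D = k_n[V_ov V_DS − ½ V_DS²] and I_D = (V_DD − V_DS)/R_D. Equating: 8.23 V_DS² − 27.32 V_DS + 8.79 = 0, giving V_DS = 0.361 V (the root below V_ov).
I_D = (8.79 − 0.361) / 3.88 = 2.17 mA.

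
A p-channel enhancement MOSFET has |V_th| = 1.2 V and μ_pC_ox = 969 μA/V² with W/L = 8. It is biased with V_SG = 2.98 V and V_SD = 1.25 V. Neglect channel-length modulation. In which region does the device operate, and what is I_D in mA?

k_p = μ_pC_ox · (W/L) = 7.752 mA/V².
V_ov = V_SG − |V_th| = 2.98 − 1.2 = 1.78 V.
Since V_SD = 1.25 V < V_ov = 1.78 V, the device is in the triode region.
I_D = k_p [V_ov · V_SD − ½ V_SD²] = 7.752 × [1.78 × 1.25 − 0.5 × 1.25²] = 11.2 mA.

Triode; I_D = 11.2 mA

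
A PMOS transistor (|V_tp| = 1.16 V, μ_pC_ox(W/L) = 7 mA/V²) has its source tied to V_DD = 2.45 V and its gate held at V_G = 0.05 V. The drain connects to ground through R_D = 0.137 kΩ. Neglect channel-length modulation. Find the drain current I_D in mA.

I_D = 5.38 mA

V_SG = V_DD − V_G = 2.45 − 0.05 = 2.4 V, so V_ov = 2.4 − 1.16 = 1.24 V.
Assume saturation: I_D = ½ k_p V_ov² = 0.5 × 7 × 1.24² = 5.38 mA, giving V_SD = V_DD − I_D R_D = 2.45 − 5.38 × 0.137 = 1.71 V.
V_SD = 1.71 V ≥ V_ov = 1.24 V, confirming saturation.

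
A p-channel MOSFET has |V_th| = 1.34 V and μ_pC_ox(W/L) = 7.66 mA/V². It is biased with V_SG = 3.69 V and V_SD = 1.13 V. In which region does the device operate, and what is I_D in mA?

V_ov = V_SG − |V_th| = 3.69 − 1.34 = 2.35 V.
Since V_SD = 1.13 V < V_ov = 2.35 V, the device is in the triode region.
I_D = k_p [V_ov · V_SD − ½ V_SD²] = 7.66 × [2.35 × 1.13 − 0.5 × 1.13²] = 15.5 mA.

Triode; I_D = 15.5 mA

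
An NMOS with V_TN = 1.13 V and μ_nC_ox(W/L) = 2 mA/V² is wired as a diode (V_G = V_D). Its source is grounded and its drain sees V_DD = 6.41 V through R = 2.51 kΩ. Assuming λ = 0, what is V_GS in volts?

V_GS = 2.39 V

With gate tied to drain, V_GS = V_DS ≥ V_GS − V_TN, so the device is in saturation.
KCL at the drain: ½ k_n (V_GS − V_TN)² = (V_DD − V_GS)/R.
Let x = V_GS − 1.13. Then 2.51 x² + x − 5.28 = 0, giving x = 1.26 V (positive root), so V_GS = 2.39 V.
I_D = (V_DD − V_GS)/R = (6.41 − 2.39) / 2.51 = 1.6 mA.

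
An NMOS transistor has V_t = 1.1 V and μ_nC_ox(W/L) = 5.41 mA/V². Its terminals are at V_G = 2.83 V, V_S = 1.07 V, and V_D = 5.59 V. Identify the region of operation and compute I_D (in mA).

Saturation; I_D = 1.18 mA

V_GS = V_G − V_S = 2.83 − 1.07 = 1.76 V; V_DS = V_D − V_S = 5.59 − 1.07 = 4.52 V.
V_ov = V_GS − V_t = 1.76 − 1.1 = 0.66 V.
Since V_DS = 4.52 V ≥ V_ov = 0.66 V, the device is in saturation.
I_D = ½ k_n V_ov² = 0.5 × 5.41 × 0.66² = 1.18 mA.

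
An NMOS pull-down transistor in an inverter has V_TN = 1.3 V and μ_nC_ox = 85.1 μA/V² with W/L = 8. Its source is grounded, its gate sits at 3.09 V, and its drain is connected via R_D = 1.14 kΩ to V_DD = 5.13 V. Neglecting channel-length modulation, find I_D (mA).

V_GS = V_G = 3.09 V, so V_ov = 3.09 − 1.3 = 1.79 V.
k_n = μ_nC_ox · (W/L) = 0.6808 mA/V².
Assume saturation: I_D = ½ k_n V_ov² = 0.5 × 0.6808 × 1.79² = 1.09 mA, giving V_DS = V_DD − I_D R_D = 5.13 − 1.09 × 1.14 = 3.89 V.
V_DS = 3.89 V ≥ V_ov = 1.79 V, confirming saturation.

I_D = 1.09 mA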